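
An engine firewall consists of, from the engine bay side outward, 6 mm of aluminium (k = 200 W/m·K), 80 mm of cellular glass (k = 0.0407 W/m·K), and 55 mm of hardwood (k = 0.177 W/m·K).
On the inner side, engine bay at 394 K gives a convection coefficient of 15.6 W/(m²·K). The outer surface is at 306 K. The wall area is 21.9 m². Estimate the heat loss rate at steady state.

Q ≈ 823 W

Series thermal resistances:
R_inner film = 1/(h_i·A) = 1/(15.6×21.9) = 0.002927 K/W
R_aluminium = L/(kA) = 0.006/(200×21.9) = 1.37×10^-6 K/W
R_cellular glass = L/(kA) = 0.08/(0.0407×21.9) = 0.08975 K/W
R_hardwood = L/(kA) = 0.055/(0.177×21.9) = 0.01419 K/W
R_total = 0.1069 K/W
Q = ΔT / R_total = 88 / 0.1069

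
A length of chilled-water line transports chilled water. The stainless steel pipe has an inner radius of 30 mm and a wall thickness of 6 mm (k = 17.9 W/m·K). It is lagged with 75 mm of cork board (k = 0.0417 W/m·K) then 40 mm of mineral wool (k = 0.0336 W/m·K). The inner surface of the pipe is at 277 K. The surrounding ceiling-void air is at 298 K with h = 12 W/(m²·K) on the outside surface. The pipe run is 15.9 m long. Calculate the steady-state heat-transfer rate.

Q ≈ 57.1 W

Cylindrical conduction, so R = ln(r₂/r₁)/(2πkL) per layer, in series:
R_stainless steel pipe wall = ln(36/30)/(2π×17.9×15.9) = 1.02×10^-4 K/W
R_cork board = ln(111/36)/(2π×0.0417×15.9) = 0.2703 K/W
R_mineral wool = ln(151/111)/(2π×0.0336×15.9) = 0.09168 K/W
R_outer film = 1/(h_o·2πr_oL) = 1/(12×2π×0.151×15.9) = 0.005524 K/W
R_total = 0.3676 K/W
Q = ΔT/R_total = 21/0.3676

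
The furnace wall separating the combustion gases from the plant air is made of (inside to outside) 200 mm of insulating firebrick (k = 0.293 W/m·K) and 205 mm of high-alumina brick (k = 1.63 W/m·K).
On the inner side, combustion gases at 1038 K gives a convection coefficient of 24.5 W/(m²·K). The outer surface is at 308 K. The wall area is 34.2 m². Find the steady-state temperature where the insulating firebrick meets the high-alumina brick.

T ≈ 416 K

Thermal resistances in series:
R_inner film = 1/(h_i·A) = 1/(24.5×34.2) = 0.001193 K/W
R_insulating firebrick = L/(kA) = 0.2/(0.293×34.2) = 0.01996 K/W
R_high-alumina brick = L/(kA) = 0.205/(1.63×34.2) = 0.003677 K/W
R_total = 0.02483 K/W;  Q = ΔT/R_total = 730/0.02483 = 29400 W
T_interface = T_inner − Q·ΣR(inner→interface) = 1038 − 29400×0.02115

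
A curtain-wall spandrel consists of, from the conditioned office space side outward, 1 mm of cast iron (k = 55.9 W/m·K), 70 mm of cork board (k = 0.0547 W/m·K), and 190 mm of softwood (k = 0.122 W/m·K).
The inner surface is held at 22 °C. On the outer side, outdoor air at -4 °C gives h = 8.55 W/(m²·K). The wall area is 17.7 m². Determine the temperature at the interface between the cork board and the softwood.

T ≈ 10.7 °C

Series thermal resistances:
R_cast iron = L/(kA) = 0.001/(55.9×17.7) = 1.011×10^-6 K/W
R_cork board = L/(kA) = 0.07/(0.0547×17.7) = 0.0723 K/W
R_softwood = L/(kA) = 0.19/(0.122×17.7) = 0.08799 K/W
R_outer film = 1/(h_o·A) = 1/(8.55×17.7) = 0.006608 K/W
R_total = 0.1669 K/W;  Q = ΔT/R_total = 26/0.1669 = 155.8 W
T_interface = T_inner − Q·ΣR(inner→interface) = 22 − 156×0.0723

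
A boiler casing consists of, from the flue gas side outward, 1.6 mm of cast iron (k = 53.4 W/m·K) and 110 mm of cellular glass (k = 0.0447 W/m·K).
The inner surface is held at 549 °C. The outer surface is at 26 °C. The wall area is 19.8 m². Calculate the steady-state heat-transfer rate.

Using the resistance-network approach (series):
R_cast iron = L/(kA) = 0.0016/(53.4×19.8) = 1.513×10^-6 K/W
R_cellular glass = L/(kA) = 0.11/(0.0447×19.8) = 0.1243 K/W
R_total = 0.1243 K/W
Q = ΔT / R_total = 523 / 0.1243

Q ≈ 4210 W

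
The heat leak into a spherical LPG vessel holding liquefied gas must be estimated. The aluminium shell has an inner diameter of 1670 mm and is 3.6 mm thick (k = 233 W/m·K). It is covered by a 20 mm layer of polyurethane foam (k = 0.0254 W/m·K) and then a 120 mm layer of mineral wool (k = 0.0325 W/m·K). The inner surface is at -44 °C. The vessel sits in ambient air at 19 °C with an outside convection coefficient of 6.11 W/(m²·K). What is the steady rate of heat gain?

Spherical conduction: R = (1/r_in − 1/r_out)/(4πk) per layer; series-sum.
R_aluminium shell = (1/0.835 − 1/0.8386)/(4π×233) = 1.756×10^-6 K/W
R_polyurethane foam = (1/0.8386 − 1/0.8586)/(4π×0.0254) = 0.08702 K/W
R_mineral wool = (1/0.8586 − 1/0.9786)/(4π×0.0325) = 0.3497 K/W
R_outer film = 1/(h·4πr_o²) = 1/(6.11×4π×0.9786²) = 0.0136 K/W
R_total = 0.4503 K/W
Q = ΔT/R_total = 63/0.4503

Q ≈ 140 W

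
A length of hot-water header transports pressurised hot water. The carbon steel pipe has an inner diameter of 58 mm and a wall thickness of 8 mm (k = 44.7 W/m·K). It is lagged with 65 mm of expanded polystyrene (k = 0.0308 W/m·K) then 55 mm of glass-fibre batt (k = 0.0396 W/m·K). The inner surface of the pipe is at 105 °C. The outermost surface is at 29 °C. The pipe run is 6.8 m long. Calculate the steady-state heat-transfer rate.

Q ≈ 74.1 W

Cylindrical conduction, so R = ln(r₂/r₁)/(2πkL) per layer, in series:
R_carbon steel pipe wall = ln(37/29)/(2π×44.7×6.8) = 1.276×10^-4 K/W
R_expanded polystyrene = ln(102/37)/(2π×0.0308×6.8) = 0.7706 K/W
R_glass-fibre batt = ln(157/102)/(2π×0.0396×6.8) = 0.2549 K/W
R_total = 1.026 K/W
Q = ΔT/R_total = 76/1.026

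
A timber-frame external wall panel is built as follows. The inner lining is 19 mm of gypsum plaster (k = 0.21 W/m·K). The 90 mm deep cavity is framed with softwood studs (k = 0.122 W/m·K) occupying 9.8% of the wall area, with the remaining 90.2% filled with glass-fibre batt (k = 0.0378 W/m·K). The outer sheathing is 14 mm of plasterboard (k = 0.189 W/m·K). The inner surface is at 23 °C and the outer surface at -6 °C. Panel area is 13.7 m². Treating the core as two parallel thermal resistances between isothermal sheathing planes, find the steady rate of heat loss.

Q ≈ 188 W

Sheathing layers in series; stud and cavity paths in parallel between them.
R_inner = 0.019/(0.21×13.7) = 0.006604 K/W
R_stud  = 0.09/(0.122×0.098×13.7) = 0.5495 K/W
R_cav   = 0.09/(0.0378×0.902×13.7) = 0.1927 K/W
1/R_core = 1/R_stud + 1/R_cav → R_core = 0.1427 K/W
R_outer = 0.014/(0.189×13.7) = 0.005407 K/W
R_total = 0.1547 K/W
Q = ΔT/R_total = 29/0.1547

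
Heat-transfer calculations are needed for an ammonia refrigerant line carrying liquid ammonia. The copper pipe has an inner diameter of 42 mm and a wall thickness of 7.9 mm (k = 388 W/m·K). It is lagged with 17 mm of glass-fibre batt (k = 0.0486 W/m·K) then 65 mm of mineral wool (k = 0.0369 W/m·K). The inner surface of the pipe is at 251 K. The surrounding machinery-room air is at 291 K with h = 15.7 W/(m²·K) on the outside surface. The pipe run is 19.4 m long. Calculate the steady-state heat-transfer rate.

Per-layer cylindrical resistances, series-summed:
R_copper pipe wall = ln(28.9/21)/(2π×388×19.4) = 6.752×10^-6 K/W
R_glass-fibre batt = ln(45.9/28.9)/(2π×0.0486×19.4) = 0.07809 K/W
R_mineral wool = ln(110.9/45.9)/(2π×0.0369×19.4) = 0.1961 K/W
R_outer film = 1/(h_o·2πr_oL) = 1/(15.7×2π×0.1109×19.4) = 0.004712 K/W
R_total = 0.2789 K/W
Q = ΔT/R_total = 40/0.2789

Q ≈ 143 W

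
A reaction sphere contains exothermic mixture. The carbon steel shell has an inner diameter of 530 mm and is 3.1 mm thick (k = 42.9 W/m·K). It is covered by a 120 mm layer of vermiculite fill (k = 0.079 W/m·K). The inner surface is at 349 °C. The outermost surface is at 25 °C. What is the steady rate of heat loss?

Each spherical layer contributes R = (1/r_i − 1/r_o)/(4πk):
R_carbon steel shell = (1/0.265 − 1/0.2681)/(4π×42.9) = 8.094×10^-5 K/W
R_vermiculite fill = (1/0.2681 − 1/0.3881)/(4π×0.079) = 1.162 K/W
R_total = 1.162 K/W
Q = ΔT/R_total = 324/1.162

Q ≈ 279 W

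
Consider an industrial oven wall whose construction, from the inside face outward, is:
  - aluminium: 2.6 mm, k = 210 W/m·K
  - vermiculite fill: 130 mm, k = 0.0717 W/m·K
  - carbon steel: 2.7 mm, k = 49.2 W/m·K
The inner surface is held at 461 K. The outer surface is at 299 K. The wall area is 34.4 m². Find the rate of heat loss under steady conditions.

Treating each layer as a thermal resistance in series:
R_aluminium = L/(kA) = 0.0026/(210×34.4) = 3.599×10^-7 K/W
R_vermiculite fill = L/(kA) = 0.13/(0.0717×34.4) = 0.05271 K/W
R_carbon steel = L/(kA) = 0.0027/(49.2×34.4) = 1.595×10^-6 K/W
R_total = 0.05271 K/W
Q = ΔT / R_total = 162 / 0.05271

Q ≈ 3070 W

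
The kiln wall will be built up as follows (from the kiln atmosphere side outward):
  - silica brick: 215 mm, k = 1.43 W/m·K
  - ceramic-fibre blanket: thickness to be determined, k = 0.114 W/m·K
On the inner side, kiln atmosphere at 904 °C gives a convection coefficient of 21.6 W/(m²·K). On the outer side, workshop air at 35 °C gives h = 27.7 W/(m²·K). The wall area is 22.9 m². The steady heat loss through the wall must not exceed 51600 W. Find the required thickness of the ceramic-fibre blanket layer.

L ≈ 17.4 mm

Using the resistance-network approach (series):
R_inner film = 1/(h_i·A) = 1/(21.6×22.9) = 0.002022 K/W
R_silica brick = L/(kA) = 0.215/(1.43×22.9) = 0.006565 K/W
R_outer film = 1/(h_o·A) = 1/(27.7×22.9) = 0.001576 K/W
Sum of the known resistances R_other = 0.01016 K/W
Required total resistance R_tot = ΔT/Q_allow = 869/51600 = 0.01684 K/W
R_ceramic-fibre blanket = R_tot − R_other = 0.006677 K/W
L = R·k·A = 0.006677×0.114×22.9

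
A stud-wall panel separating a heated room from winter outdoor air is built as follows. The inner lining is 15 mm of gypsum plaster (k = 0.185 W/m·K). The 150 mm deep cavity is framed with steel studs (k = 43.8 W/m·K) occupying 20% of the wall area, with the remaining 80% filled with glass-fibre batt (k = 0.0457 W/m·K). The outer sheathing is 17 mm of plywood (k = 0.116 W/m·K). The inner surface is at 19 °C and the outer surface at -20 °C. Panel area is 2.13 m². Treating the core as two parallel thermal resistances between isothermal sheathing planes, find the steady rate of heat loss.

Q ≈ 339 W

Sheathing layers in series; stud and cavity paths in parallel between them.
R_inner = 0.015/(0.185×2.13) = 0.03807 K/W
R_stud  = 0.15/(43.8×0.2×2.13) = 0.008039 K/W
R_cav   = 0.15/(0.0457×0.8×2.13) = 1.926 K/W
1/R_core = 1/R_stud + 1/R_cav → R_core = 0.008006 K/W
R_outer = 0.017/(0.116×2.13) = 0.0688 K/W
R_total = 0.1149 K/W
Q = ΔT/R_total = 39/0.1149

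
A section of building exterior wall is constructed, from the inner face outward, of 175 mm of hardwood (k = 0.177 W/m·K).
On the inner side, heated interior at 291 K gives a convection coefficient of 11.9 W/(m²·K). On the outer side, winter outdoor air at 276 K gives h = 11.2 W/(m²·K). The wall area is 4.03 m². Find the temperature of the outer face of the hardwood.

Thermal resistances in series:
R_inner film = 1/(h_i·A) = 1/(11.9×4.03) = 0.02085 K/W
R_hardwood = L/(kA) = 0.175/(0.177×4.03) = 0.2453 K/W
R_outer film = 1/(h_o·A) = 1/(11.2×4.03) = 0.02216 K/W
R_total = 0.2883 K/W;  Q = ΔT/R_total = 15/0.2883 = 52.02 W
T_interface = T_inner − Q·ΣR(inner→interface) = 291 − 52×0.2662

T ≈ 277 K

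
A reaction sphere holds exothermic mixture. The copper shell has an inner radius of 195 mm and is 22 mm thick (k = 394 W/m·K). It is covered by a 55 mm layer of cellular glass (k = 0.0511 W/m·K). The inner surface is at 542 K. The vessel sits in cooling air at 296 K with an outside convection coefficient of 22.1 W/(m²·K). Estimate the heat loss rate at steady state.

Q ≈ 164 W

For a spherical shell R = (1/r₁ − 1/r₂)/(4πk); film R = 1/(h·4πr²). In series:
R_copper shell = (1/0.195 − 1/0.217)/(4π×394) = 1.05×10^-4 K/W
R_cellular glass = (1/0.217 − 1/0.272)/(4π×0.0511) = 1.451 K/W
R_outer film = 1/(h·4πr_o²) = 1/(22.1×4π×0.272²) = 0.04867 K/W
R_total = 1.5 K/W
Q = ΔT/R_total = 246/1.5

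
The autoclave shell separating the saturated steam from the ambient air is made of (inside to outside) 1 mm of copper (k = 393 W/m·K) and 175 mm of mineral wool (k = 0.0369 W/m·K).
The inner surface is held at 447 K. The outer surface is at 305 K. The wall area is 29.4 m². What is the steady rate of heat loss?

Q ≈ 880 W

Using the resistance-network approach (series):
R_copper = L/(kA) = 0.001/(393×29.4) = 8.655×10^-8 K/W
R_mineral wool = L/(kA) = 0.175/(0.0369×29.4) = 0.1613 K/W
R_total = 0.1613 K/W
Q = ΔT / R_total = 142 / 0.1613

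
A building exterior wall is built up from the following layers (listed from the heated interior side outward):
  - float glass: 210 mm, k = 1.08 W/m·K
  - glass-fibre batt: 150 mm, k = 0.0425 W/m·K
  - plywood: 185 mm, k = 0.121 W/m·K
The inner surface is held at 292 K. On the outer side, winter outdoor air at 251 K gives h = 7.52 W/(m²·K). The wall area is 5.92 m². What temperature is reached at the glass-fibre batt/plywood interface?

T ≈ 264 K

Using the resistance-network approach (series):
R_float glass = L/(kA) = 0.21/(1.08×5.92) = 0.03285 K/W
R_glass-fibre batt = L/(kA) = 0.15/(0.0425×5.92) = 0.5962 K/W
R_plywood = L/(kA) = 0.185/(0.121×5.92) = 0.2583 K/W
R_outer film = 1/(h_o·A) = 1/(7.52×5.92) = 0.02246 K/W
R_total = 0.9098 K/W;  Q = ΔT/R_total = 41/0.9098 = 45.07 W
T_interface = T_inner − Q·ΣR(inner→interface) = 292 − 45.1×0.629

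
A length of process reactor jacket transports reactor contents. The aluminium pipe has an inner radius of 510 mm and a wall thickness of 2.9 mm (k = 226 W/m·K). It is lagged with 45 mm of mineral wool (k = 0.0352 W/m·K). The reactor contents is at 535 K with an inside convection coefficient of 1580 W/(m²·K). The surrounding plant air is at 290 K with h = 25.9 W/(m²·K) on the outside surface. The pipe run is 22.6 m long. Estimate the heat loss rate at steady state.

Radial resistances (cylindrical: R_cond = ln(r_o/r_i)/(2πkL), R_conv = 1/(h·2πrL)):
R_inner film = 1/(h_i·2πr₁L) = 1/(1580×2π×0.51×22.6) = 8.739×10^-6 K/W
R_aluminium pipe wall = ln(512.9/510)/(2π×226×22.6) = 1.767×10^-7 K/W
R_mineral wool = ln(557.9/512.9)/(2π×0.0352×22.6) = 0.01683 K/W
R_outer film = 1/(h_o·2πr_oL) = 1/(25.9×2π×0.5579×22.6) = 4.874×10^-4 K/W
R_total = 0.01732 K/W
Q = ΔT/R_total = 245/0.01732

Q ≈ 14100 W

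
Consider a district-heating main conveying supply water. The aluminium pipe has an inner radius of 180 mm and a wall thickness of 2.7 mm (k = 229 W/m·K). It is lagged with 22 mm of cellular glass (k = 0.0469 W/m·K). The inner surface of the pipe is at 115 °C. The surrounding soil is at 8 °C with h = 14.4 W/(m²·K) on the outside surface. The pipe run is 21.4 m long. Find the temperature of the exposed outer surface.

Cylindrical conduction, so R = ln(r₂/r₁)/(2πkL) per layer, in series:
R_aluminium pipe wall = ln(182.7/180)/(2π×229×21.4) = 4.835×10^-7 K/W
R_cellular glass = ln(204.7/182.7)/(2π×0.0469×21.4) = 0.01803 K/W
R_outer film = 1/(h_o·2πr_oL) = 1/(14.4×2π×0.2047×21.4) = 0.002523 K/W
R_total = 0.02055 K/W
Q = ΔT/R_total = 107/0.02055
Q = 5210 W
T_interface = T_inner − Q·ΣR(inner→interface) = 115 − 5210×0.01803

T ≈ 21.1 °C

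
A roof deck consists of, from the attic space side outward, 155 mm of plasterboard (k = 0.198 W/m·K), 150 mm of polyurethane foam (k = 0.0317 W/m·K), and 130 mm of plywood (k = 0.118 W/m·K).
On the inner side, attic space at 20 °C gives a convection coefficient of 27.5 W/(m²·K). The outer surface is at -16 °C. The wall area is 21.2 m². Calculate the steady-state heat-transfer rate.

Thermal resistances in series:
R_inner film = 1/(h_i·A) = 1/(27.5×21.2) = 0.001715 K/W
R_plasterboard = L/(kA) = 0.155/(0.198×21.2) = 0.03693 K/W
R_polyurethane foam = L/(kA) = 0.15/(0.0317×21.2) = 0.2232 K/W
R_plywood = L/(kA) = 0.13/(0.118×21.2) = 0.05197 K/W
R_total = 0.3138 K/W
Q = ΔT / R_total = 36 / 0.3138

Q ≈ 115 W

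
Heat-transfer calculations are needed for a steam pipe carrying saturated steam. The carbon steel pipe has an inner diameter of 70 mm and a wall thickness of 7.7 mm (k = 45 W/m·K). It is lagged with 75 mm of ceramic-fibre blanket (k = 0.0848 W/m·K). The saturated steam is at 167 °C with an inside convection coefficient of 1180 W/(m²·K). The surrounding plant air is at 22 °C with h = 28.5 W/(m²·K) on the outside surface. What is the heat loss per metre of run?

q′ ≈ 74.2 W/m

For a radial system each layer contributes R = ln(r_out/r_in)/(2πkL); films add R = 1/(hA).
R_inner film = 1/(h_i·2πr₁L) = 1/(1180×2π×0.035×1) = 0.003854 K/W
R_carbon steel pipe wall = ln(42.7/35)/(2π×45×1) = 7.033×10^-4 K/W
R_ceramic-fibre blanket = ln(117.7/42.7)/(2π×0.0848×1) = 1.903 K/W
R_outer film = 1/(h_o·2πr_oL) = 1/(28.5×2π×0.1177×1) = 0.04745 K/W
R_total = 1.955 K/W
Q = ΔT/R_total = 145/1.955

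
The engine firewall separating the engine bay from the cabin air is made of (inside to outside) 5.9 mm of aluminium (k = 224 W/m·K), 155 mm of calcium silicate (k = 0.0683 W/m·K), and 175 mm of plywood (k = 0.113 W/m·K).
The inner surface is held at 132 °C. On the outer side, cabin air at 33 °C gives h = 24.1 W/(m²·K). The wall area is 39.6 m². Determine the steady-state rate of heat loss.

Q ≈ 1020 W

Thermal resistances in series:
R_aluminium = L/(kA) = 0.0059/(224×39.6) = 6.651×10^-7 K/W
R_calcium silicate = L/(kA) = 0.155/(0.0683×39.6) = 0.05731 K/W
R_plywood = L/(kA) = 0.175/(0.113×39.6) = 0.03911 K/W
R_outer film = 1/(h_o·A) = 1/(24.1×39.6) = 0.001048 K/W
R_total = 0.09746 K/W
Q = ΔT / R_total = 99 / 0.09746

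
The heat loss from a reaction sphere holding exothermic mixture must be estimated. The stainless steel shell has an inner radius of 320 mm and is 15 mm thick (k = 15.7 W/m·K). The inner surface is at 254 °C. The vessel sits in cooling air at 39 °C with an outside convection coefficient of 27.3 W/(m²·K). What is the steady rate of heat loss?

Q ≈ 8060 W

For a spherical shell R = (1/r₁ − 1/r₂)/(4πk); film R = 1/(h·4πr²). In series:
R_stainless steel shell = (1/0.32 − 1/0.335)/(4π×15.7) = 7.092×10^-4 K/W
R_outer film = 1/(h·4πr_o²) = 1/(27.3×4π×0.335²) = 0.02597 K/W
R_total = 0.02668 K/W
Q = ΔT/R_total = 215/0.02668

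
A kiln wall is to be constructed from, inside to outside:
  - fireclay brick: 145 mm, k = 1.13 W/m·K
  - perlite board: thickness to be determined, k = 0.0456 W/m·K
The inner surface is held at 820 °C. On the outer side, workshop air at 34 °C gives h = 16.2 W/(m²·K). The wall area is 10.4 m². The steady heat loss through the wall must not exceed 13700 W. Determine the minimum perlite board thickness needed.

L ≈ 18.5 mm

Treating each layer as a thermal resistance in series:
R_fireclay brick = L/(kA) = 0.145/(1.13×10.4) = 0.01234 K/W
R_outer film = 1/(h_o·A) = 1/(16.2×10.4) = 0.005935 K/W
Sum of the known resistances R_other = 0.01827 K/W
Required total resistance R_tot = ΔT/Q_allow = 786/13700 = 0.05737 K/W
R_perlite board = R_tot − R_other = 0.0391 K/W
L = R·k·A = 0.0391×0.0456×10.4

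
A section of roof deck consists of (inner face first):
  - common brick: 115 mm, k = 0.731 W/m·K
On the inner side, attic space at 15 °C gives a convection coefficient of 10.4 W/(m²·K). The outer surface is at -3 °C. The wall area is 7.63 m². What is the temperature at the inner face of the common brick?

T ≈ 8.17 °C

Treating each layer as a thermal resistance in series:
R_inner film = 1/(h_i·A) = 1/(10.4×7.63) = 0.0126 K/W
R_common brick = L/(kA) = 0.115/(0.731×7.63) = 0.02062 K/W
R_total = 0.03322 K/W;  Q = ΔT/R_total = 18/0.03322 = 541.8 W
T_interface = T_inner − Q·ΣR(inner→interface) = 15 − 542×0.0126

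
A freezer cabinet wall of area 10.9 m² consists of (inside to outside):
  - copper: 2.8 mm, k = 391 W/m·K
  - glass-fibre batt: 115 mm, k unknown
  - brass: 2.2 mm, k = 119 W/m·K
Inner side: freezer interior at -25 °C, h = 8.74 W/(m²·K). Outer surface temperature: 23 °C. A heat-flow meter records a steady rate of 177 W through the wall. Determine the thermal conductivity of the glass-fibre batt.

k ≈ 0.0405 W/(m·K)

Treating each layer as a thermal resistance in series:
R_inner film = 1/(h_i·A) = 1/(8.74×10.9) = 0.0105 K/W
R_copper = L/(kA) = 0.0028/(391×10.9) = 6.57×10^-7 K/W
R_brass = L/(kA) = 0.0022/(119×10.9) = 1.696×10^-6 K/W
Sum of known resistances R_other = 0.0105 K/W
Total R = ΔT/Q = 48/177 = 0.2712 K/W
R_glass-fibre batt = R_total − R_other = 0.2607 K/W
k = L/(R·A) = 0.115/(0.2607×10.9)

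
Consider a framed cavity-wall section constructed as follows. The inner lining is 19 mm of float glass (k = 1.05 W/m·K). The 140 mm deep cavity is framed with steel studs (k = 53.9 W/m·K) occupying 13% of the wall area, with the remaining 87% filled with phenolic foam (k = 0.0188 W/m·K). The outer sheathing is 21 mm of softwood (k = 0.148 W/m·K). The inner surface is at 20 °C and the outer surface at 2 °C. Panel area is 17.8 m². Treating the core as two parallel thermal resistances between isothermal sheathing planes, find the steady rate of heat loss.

Sheathing layers in series; stud and cavity paths in parallel between them.
R_inner = 0.019/(1.05×17.8) = 0.001017 K/W
R_stud  = 0.14/(53.9×0.13×17.8) = 0.001122 K/W
R_cav   = 0.14/(0.0188×0.87×17.8) = 0.4809 K/W
1/R_core = 1/R_stud + 1/R_cav → R_core = 0.00112 K/W
R_outer = 0.021/(0.148×17.8) = 0.007971 K/W
R_total = 0.01011 K/W
Q = ΔT/R_total = 18/0.01011

Q ≈ 1780 W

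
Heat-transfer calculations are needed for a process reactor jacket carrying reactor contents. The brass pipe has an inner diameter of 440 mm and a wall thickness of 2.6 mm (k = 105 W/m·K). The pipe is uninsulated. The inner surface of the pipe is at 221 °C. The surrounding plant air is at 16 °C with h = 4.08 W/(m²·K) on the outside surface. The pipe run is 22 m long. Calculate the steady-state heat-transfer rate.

Radial resistances (cylindrical: R_cond = ln(r_o/r_i)/(2πkL), R_conv = 1/(h·2πrL)):
R_brass pipe wall = ln(222.6/220)/(2π×105×22) = 8.095×10^-7 K/W
R_outer film = 1/(h_o·2πr_oL) = 1/(4.08×2π×0.2226×22) = 0.007965 K/W
R_total = 0.007966 K/W
Q = ΔT/R_total = 205/0.007966

Q ≈ 25700 W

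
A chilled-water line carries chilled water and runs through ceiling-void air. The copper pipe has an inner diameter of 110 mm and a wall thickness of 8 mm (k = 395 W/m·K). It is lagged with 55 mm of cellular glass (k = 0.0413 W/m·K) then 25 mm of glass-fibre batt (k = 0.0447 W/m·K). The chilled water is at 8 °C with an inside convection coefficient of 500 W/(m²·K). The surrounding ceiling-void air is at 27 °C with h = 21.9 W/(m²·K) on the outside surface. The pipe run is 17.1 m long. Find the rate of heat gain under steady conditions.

Q ≈ 103 W

Cylindrical conduction, so R = ln(r₂/r₁)/(2πkL) per layer, in series:
R_inner film = 1/(h_i·2πr₁L) = 1/(500×2π×0.055×17.1) = 3.384×10^-4 K/W
R_copper pipe wall = ln(63/55)/(2π×395×17.1) = 3.2×10^-6 K/W
R_cellular glass = ln(118/63)/(2π×0.0413×17.1) = 0.1414 K/W
R_glass-fibre batt = ln(143/118)/(2π×0.0447×17.1) = 0.04001 K/W
R_outer film = 1/(h_o·2πr_oL) = 1/(21.9×2π×0.143×17.1) = 0.002972 K/W
R_total = 0.1847 K/W
Q = ΔT/R_total = 19/0.1847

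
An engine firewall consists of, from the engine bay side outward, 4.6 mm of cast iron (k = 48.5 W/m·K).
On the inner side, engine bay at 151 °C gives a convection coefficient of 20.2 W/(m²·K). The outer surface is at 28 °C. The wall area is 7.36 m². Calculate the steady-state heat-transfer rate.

Q ≈ 18300 W

Using the resistance-network approach (series):
R_inner film = 1/(h_i·A) = 1/(20.2×7.36) = 0.006726 K/W
R_cast iron = L/(kA) = 0.0046/(48.5×7.36) = 1.289×10^-5 K/W
R_total = 0.006739 K/W
Q = ΔT / R_total = 123 / 0.006739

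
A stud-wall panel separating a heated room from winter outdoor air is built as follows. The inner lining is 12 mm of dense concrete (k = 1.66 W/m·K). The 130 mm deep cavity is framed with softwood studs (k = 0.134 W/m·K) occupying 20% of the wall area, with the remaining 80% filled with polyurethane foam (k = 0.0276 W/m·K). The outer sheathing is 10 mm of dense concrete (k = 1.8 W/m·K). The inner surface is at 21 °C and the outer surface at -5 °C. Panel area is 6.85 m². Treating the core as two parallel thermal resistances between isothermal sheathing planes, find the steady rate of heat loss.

Sheathing layers in series; stud and cavity paths in parallel between them.
R_inner = 0.012/(1.66×6.85) = 0.001055 K/W
R_stud  = 0.13/(0.134×0.2×6.85) = 0.7081 K/W
R_cav   = 0.13/(0.0276×0.8×6.85) = 0.8595 K/W
1/R_core = 1/R_stud + 1/R_cav → R_core = 0.3883 K/W
R_outer = 0.01/(1.8×6.85) = 8.11×10^-4 K/W
R_total = 0.3901 K/W
Q = ΔT/R_total = 26/0.3901

Q ≈ 66.6 W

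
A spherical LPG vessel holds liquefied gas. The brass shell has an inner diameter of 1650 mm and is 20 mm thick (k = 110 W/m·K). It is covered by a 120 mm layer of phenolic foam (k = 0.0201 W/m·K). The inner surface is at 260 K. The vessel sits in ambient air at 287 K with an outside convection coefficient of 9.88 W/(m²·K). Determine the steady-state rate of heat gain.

Spherical conduction: R = (1/r_in − 1/r_out)/(4πk) per layer; series-sum.
R_brass shell = (1/0.825 − 1/0.845)/(4π×110) = 2.075×10^-5 K/W
R_phenolic foam = (1/0.845 − 1/0.965)/(4π×0.0201) = 0.5826 K/W
R_outer film = 1/(h·4πr_o²) = 1/(9.88×4π×0.965²) = 0.008649 K/W
R_total = 0.5913 K/W
Q = ΔT/R_total = 27/0.5913

Q ≈ 45.7 W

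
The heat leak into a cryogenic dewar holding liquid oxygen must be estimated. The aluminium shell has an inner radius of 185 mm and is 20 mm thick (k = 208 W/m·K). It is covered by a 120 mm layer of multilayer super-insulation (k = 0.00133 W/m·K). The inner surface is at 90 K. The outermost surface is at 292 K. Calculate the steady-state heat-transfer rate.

Q ≈ 1.87 W

Radial (spherical) resistances in series:
R_aluminium shell = (1/0.185 − 1/0.205)/(4π×208) = 2.018×10^-4 K/W
R_multilayer super-insulation = (1/0.205 − 1/0.325)/(4π×0.00133) = 107.8 K/W
R_total = 107.8 K/W
Q = ΔT/R_total = 202/107.8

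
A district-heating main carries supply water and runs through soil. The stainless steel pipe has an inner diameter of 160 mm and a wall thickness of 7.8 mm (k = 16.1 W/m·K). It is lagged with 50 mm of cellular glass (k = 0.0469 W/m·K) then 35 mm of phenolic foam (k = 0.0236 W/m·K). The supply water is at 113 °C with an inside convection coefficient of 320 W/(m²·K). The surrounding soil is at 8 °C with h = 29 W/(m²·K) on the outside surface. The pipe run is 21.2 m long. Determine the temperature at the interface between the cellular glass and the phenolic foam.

T ≈ 60.9 °C

Treating each annulus and film as a series resistance:
R_inner film = 1/(h_i·2πr₁L) = 1/(320×2π×0.08×21.2) = 2.933×10^-4 K/W
R_stainless steel pipe wall = ln(87.8/80)/(2π×16.1×21.2) = 4.338×10^-5 K/W
R_cellular glass = ln(137.8/87.8)/(2π×0.0469×21.2) = 0.07215 K/W
R_phenolic foam = ln(172.8/137.8)/(2π×0.0236×21.2) = 0.072 K/W
R_outer film = 1/(h_o·2πr_oL) = 1/(29×2π×0.1728×21.2) = 0.001498 K/W
R_total = 0.146 K/W
Q = ΔT/R_total = 105/0.146
Q = 719 W
T_interface = T_inner − Q·ΣR(inner→interface) = 113 − 719×0.07249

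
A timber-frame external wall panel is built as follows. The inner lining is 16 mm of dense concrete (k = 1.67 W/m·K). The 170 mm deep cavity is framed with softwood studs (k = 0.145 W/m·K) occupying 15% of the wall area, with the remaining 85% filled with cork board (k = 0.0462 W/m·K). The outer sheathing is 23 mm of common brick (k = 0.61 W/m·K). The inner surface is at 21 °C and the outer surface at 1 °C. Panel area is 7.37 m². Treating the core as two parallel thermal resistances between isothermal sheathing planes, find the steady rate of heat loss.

Q ≈ 52 W

Sheathing layers in series; stud and cavity paths in parallel between them.
R_inner = 0.016/(1.67×7.37) = 0.0013 K/W
R_stud  = 0.17/(0.145×0.15×7.37) = 1.061 K/W
R_cav   = 0.17/(0.0462×0.85×7.37) = 0.5874 K/W
1/R_core = 1/R_stud + 1/R_cav → R_core = 0.378 K/W
R_outer = 0.023/(0.61×7.37) = 0.005116 K/W
R_total = 0.3844 K/W
Q = ΔT/R_total = 20/0.3844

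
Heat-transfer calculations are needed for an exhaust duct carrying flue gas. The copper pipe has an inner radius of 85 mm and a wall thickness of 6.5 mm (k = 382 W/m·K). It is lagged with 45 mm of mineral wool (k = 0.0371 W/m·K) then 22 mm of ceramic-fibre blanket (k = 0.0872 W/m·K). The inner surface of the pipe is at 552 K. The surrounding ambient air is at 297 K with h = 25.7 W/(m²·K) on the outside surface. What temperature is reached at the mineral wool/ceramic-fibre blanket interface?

T ≈ 336 K

Cylindrical conduction, so R = ln(r₂/r₁)/(2πkL) per layer, in series:
R_copper pipe wall = ln(91.5/85)/(2π×382×1) = 3.07×10^-5 K/W
R_mineral wool = ln(136.5/91.5)/(2π×0.0371×1) = 1.716 K/W
R_ceramic-fibre blanket = ln(158.5/136.5)/(2π×0.0872×1) = 0.2727 K/W
R_outer film = 1/(h_o·2πr_oL) = 1/(25.7×2π×0.1585×1) = 0.03907 K/W
R_total = 2.028 K/W
Q = ΔT/R_total = 255/2.028
Q = 126 W/m
T_interface = T_inner − Q·ΣR(inner→interface) = 552 − 126×1.716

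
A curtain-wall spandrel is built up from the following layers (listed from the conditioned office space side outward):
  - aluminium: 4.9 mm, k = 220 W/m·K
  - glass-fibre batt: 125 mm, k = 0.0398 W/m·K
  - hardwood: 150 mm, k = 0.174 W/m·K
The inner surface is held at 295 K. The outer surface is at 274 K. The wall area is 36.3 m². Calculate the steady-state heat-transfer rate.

Q ≈ 190 W

Model the wall as resistances in series:
R_aluminium = L/(kA) = 0.0049/(220×36.3) = 6.136×10^-7 K/W
R_glass-fibre batt = L/(kA) = 0.125/(0.0398×36.3) = 0.08652 K/W
R_hardwood = L/(kA) = 0.15/(0.174×36.3) = 0.02375 K/W
R_total = 0.1103 K/W
Q = ΔT / R_total = 21 / 0.1103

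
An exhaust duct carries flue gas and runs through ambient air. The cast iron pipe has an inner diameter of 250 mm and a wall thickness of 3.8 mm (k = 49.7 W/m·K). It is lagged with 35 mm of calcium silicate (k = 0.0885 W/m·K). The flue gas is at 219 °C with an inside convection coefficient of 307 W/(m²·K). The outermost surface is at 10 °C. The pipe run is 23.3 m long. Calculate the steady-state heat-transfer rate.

Per-layer cylindrical resistances, series-summed:
R_inner film = 1/(h_i·2πr₁L) = 1/(307×2π×0.125×23.3) = 1.78×10^-4 K/W
R_cast iron pipe wall = ln(128.8/125)/(2π×49.7×23.3) = 4.116×10^-6 K/W
R_calcium silicate = ln(163.8/128.8)/(2π×0.0885×23.3) = 0.01855 K/W
R_total = 0.01874 K/W
Q = ΔT/R_total = 209/0.01874

Q ≈ 11200 W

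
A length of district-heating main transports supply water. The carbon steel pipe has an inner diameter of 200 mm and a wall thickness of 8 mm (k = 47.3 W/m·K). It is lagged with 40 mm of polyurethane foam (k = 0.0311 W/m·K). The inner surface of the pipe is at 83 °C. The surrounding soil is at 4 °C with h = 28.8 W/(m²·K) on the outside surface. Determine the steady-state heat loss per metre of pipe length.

Cylindrical conduction, so R = ln(r₂/r₁)/(2πkL) per layer, in series:
R_carbon steel pipe wall = ln(108/100)/(2π×47.3×1) = 2.59×10^-4 K/W
R_polyurethane foam = ln(148/108)/(2π×0.0311×1) = 1.612 K/W
R_outer film = 1/(h_o·2πr_oL) = 1/(28.8×2π×0.148×1) = 0.03734 K/W
R_total = 1.65 K/W
Q = ΔT/R_total = 79/1.65

q′ ≈ 47.9 W/m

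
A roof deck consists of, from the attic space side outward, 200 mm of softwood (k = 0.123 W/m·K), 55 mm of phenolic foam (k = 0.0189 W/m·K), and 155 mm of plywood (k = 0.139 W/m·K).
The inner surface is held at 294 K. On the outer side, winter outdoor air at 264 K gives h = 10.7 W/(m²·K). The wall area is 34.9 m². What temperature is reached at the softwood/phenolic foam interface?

T ≈ 286 K

Treating each layer as a thermal resistance in series:
R_softwood = L/(kA) = 0.2/(0.123×34.9) = 0.04659 K/W
R_phenolic foam = L/(kA) = 0.055/(0.0189×34.9) = 0.08338 K/W
R_plywood = L/(kA) = 0.155/(0.139×34.9) = 0.03195 K/W
R_outer film = 1/(h_o·A) = 1/(10.7×34.9) = 0.002678 K/W
R_total = 0.1646 K/W;  Q = ΔT/R_total = 30/0.1646 = 182.3 W
T_interface = T_inner − Q·ΣR(inner→interface) = 294 − 182×0.04659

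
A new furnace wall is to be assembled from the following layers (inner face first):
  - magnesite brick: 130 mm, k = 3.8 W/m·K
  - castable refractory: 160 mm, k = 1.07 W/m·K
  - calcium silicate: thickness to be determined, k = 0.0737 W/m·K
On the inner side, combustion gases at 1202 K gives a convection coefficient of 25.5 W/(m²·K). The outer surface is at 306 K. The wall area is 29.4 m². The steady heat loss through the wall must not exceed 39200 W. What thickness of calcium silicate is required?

L ≈ 33.1 mm

Series thermal resistances:
R_inner film = 1/(h_i·A) = 1/(25.5×29.4) = 0.001334 K/W
R_magnesite brick = L/(kA) = 0.13/(3.8×29.4) = 0.001164 K/W
R_castable refractory = L/(kA) = 0.16/(1.07×29.4) = 0.005086 K/W
Sum of the known resistances R_other = 0.007584 K/W
Required total resistance R_tot = ΔT/Q_allow = 896/39200 = 0.02286 K/W
R_calcium silicate = R_tot − R_other = 0.01527 K/W
L = R·k·A = 0.01527×0.0737×29.4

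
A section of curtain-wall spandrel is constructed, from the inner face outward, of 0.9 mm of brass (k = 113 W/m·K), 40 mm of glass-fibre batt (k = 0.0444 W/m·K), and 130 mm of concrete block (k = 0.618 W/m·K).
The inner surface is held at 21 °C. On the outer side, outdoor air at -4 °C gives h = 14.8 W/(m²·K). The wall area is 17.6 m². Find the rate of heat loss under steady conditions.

Model the wall as resistances in series:
R_brass = L/(kA) = 0.0009/(113×17.6) = 4.525×10^-7 K/W
R_glass-fibre batt = L/(kA) = 0.04/(0.0444×17.6) = 0.05119 K/W
R_concrete block = L/(kA) = 0.13/(0.618×17.6) = 0.01195 K/W
R_outer film = 1/(h_o·A) = 1/(14.8×17.6) = 0.003839 K/W
R_total = 0.06698 K/W
Q = ΔT / R_total = 25 / 0.06698

Q ≈ 373 W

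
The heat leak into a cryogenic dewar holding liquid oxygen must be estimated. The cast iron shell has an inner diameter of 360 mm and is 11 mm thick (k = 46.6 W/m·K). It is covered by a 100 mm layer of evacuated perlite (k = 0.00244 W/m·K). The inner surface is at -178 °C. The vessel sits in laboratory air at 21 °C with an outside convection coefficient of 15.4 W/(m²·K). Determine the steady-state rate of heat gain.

Radial (spherical) resistances in series:
R_cast iron shell = (1/0.18 − 1/0.191)/(4π×46.6) = 5.464×10^-4 K/W
R_evacuated perlite = (1/0.191 − 1/0.291)/(4π×0.00244) = 58.68 K/W
R_outer film = 1/(h·4πr_o²) = 1/(15.4×4π×0.291²) = 0.06102 K/W
R_total = 58.74 K/W
Q = ΔT/R_total = 199/58.74

Q ≈ 3.39 W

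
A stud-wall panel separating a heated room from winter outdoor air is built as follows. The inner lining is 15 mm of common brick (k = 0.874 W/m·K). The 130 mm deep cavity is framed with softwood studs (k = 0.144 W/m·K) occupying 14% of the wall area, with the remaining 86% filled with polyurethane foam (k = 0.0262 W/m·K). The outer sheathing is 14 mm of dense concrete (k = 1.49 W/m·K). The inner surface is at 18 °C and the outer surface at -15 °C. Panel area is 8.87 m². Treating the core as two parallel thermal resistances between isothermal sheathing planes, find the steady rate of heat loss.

Q ≈ 95.3 W

Sheathing layers in series; stud and cavity paths in parallel between them.
R_inner = 0.015/(0.874×8.87) = 0.001935 K/W
R_stud  = 0.13/(0.144×0.14×8.87) = 0.727 K/W
R_cav   = 0.13/(0.0262×0.86×8.87) = 0.6505 K/W
1/R_core = 1/R_stud + 1/R_cav → R_core = 0.3433 K/W
R_outer = 0.014/(1.49×8.87) = 0.001059 K/W
R_total = 0.3463 K/W
Q = ΔT/R_total = 33/0.3463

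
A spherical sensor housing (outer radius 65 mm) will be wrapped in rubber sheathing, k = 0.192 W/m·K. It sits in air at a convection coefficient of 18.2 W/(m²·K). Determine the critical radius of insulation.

r_cr ≈ 21.1 mm

For a sphere r_cr = 2k/h = 2×0.192/18.2
r_cr = 21.1 mm; since the bare radius (65 mm) is above r_cr, any added insulation will reduce heat loss.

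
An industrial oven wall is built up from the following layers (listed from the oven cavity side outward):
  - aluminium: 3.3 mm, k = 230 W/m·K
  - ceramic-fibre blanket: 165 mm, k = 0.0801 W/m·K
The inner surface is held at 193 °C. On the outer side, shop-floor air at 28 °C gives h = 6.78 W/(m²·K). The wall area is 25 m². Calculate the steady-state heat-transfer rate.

Model the wall as resistances in series:
R_aluminium = L/(kA) = 0.0033/(230×25) = 5.739×10^-7 K/W
R_ceramic-fibre blanket = L/(kA) = 0.165/(0.0801×25) = 0.0824 K/W
R_outer film = 1/(h_o·A) = 1/(6.78×25) = 0.0059 K/W
R_total = 0.0883 K/W
Q = ΔT / R_total = 165 / 0.0883

Q ≈ 1870 W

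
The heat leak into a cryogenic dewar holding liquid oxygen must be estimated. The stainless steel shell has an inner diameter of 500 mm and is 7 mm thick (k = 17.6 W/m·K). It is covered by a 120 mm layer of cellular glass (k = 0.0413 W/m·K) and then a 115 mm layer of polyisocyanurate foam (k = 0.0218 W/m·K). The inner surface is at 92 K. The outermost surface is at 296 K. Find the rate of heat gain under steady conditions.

Spherical conduction: R = (1/r_in − 1/r_out)/(4πk) per layer; series-sum.
R_stainless steel shell = (1/0.25 − 1/0.257)/(4π×17.6) = 4.926×10^-4 K/W
R_cellular glass = (1/0.257 − 1/0.377)/(4π×0.0413) = 2.386 K/W
R_polyisocyanurate foam = (1/0.377 − 1/0.492)/(4π×0.0218) = 2.263 K/W
R_total = 4.65 K/W
Q = ΔT/R_total = 204/4.65

Q ≈ 43.9 W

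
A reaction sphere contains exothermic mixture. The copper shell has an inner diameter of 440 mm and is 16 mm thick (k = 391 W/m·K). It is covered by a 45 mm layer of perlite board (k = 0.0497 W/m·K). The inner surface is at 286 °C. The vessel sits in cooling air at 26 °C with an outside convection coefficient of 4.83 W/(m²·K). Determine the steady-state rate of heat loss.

For a spherical shell R = (1/r₁ − 1/r₂)/(4πk); film R = 1/(h·4πr²). In series:
R_copper shell = (1/0.22 − 1/0.236)/(4π×391) = 6.272×10^-5 K/W
R_perlite board = (1/0.236 − 1/0.281)/(4π×0.0497) = 1.086 K/W
R_outer film = 1/(h·4πr_o²) = 1/(4.83×4π×0.281²) = 0.2087 K/W
R_total = 1.295 K/W
Q = ΔT/R_total = 260/1.295

Q ≈ 201 W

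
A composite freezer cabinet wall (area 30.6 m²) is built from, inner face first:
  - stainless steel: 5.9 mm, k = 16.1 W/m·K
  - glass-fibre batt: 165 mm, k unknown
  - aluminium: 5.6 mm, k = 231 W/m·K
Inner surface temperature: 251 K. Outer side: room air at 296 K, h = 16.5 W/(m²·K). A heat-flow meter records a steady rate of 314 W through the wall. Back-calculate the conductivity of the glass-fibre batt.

Model the wall as resistances in series:
R_stainless steel = L/(kA) = 0.0059/(16.1×30.6) = 1.198×10^-5 K/W
R_aluminium = L/(kA) = 0.0056/(231×30.6) = 7.922×10^-7 K/W
R_outer film = 1/(h_o·A) = 1/(16.5×30.6) = 0.001981 K/W
Sum of known resistances R_other = 0.001993 K/W
Total R = ΔT/Q = 45/314 = 0.1433 K/W
R_glass-fibre batt = R_total − R_other = 0.1413 K/W
k = L/(R·A) = 0.165/(0.1413×30.6)

k ≈ 0.0382 W/(m·K)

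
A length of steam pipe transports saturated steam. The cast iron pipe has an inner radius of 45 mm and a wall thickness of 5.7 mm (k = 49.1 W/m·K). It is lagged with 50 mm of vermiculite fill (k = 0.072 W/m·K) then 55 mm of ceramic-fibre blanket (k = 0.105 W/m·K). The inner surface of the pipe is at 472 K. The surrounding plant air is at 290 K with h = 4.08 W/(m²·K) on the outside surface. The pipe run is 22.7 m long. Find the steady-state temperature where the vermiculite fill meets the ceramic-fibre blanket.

T ≈ 358 K

Radial resistances (cylindrical: R_cond = ln(r_o/r_i)/(2πkL), R_conv = 1/(h·2πrL)):
R_cast iron pipe wall = ln(50.7/45)/(2π×49.1×22.7) = 1.703×10^-5 K/W
R_vermiculite fill = ln(100.7/50.7)/(2π×0.072×22.7) = 0.06682 K/W
R_ceramic-fibre blanket = ln(155.7/100.7)/(2π×0.105×22.7) = 0.0291 K/W
R_outer film = 1/(h_o·2πr_oL) = 1/(4.08×2π×0.1557×22.7) = 0.01104 K/W
R_total = 0.107 K/W
Q = ΔT/R_total = 182/0.107
Q = 1700 W
T_interface = T_inner − Q·ΣR(inner→interface) = 472 − 1700×0.06684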